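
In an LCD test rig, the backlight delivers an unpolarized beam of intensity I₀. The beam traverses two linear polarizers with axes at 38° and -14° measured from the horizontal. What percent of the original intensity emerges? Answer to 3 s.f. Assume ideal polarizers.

≈ 19.0%

Unpolarized light through the first polarizer → I₁ = ½ I₀, now polarized at 38°.
I₂ = I₁ cos²(-14° − 38°) = 0.5 I₀ · cos²(52°) = 0.1895 I₀.
That is 18.95% of the incident intensity.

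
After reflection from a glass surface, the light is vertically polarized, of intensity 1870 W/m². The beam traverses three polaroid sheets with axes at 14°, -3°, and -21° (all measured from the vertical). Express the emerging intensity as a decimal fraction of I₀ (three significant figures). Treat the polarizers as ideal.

I/I₀ ≈ 0.779

By Malus's law, I₁ = 1870 W/m² · cos²(14°) = 1761 W/m².
I₂ = I₁ · cos²(17°) = 1761 · 0.9145 = 1610 W/m².
I₃ = I₂ · cos²(18°) = 1610 · 0.9045 = 1456 W/m².
Transmitted fraction = 0.7788.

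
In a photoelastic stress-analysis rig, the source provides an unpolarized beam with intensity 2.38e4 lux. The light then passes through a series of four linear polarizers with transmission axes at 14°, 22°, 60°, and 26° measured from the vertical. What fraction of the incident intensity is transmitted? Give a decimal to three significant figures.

Unpolarized light through the first polarizer → I₁ = 2.38e4 lux/2 = 1.19e+04 lux, polarized at 14°.
I₂ = I₁ · cos²(8°) = 1.19e+04 · 0.9806 = 1.167e+04 lux.
I₃ = I₂ · cos²(38°) = 1.167e+04 · 0.621 = 7246 lux.
I₄ = I₃ · cos²(34°) = 7246 · 0.6873 = 4980 lux.
Transmitted fraction = 0.2093.

I/I₀ ≈ 0.209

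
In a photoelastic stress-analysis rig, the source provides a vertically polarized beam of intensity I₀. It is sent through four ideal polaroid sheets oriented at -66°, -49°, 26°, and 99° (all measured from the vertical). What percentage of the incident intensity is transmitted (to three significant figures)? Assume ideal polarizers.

≈ 0.0866%

I₁ = I₀ cos²(-66° − 0°) = I₀ cos²(66°) = 0.1654 I₀.
I₂ = I₁ cos²(-49° + 66°) = 0.1654 I₀ · cos²(17°) = 0.1513 I₀.
I₃ = I₂ cos²(26° + 49°) = 0.1513 I₀ · cos²(75°) = 0.01013 I₀.
I₄ = I₃ cos²(99° − 26°) = 0.01013 I₀ · cos²(73°) = 0.0008663 I₀.
That is 0.08663% of the incident intensity.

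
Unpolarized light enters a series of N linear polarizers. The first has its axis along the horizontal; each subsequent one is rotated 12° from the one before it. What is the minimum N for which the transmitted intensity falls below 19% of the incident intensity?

First polarizer halves the unpolarized light: factor 1/2.
Each further stage multiplies by cos²(12°) = 0.9568.
After N polarizers: T = 0.5·0.9568^(N−1). Require T < 0.19 ⇒ N−1 > ln(0.19/0.5)/ln(0.9568) = 21.90, so N−1 ≥ 22 and N = 23.
Check: N=23 gives T = 0.1891 < 0.19; N=22 gives T = 0.1977.

N = 23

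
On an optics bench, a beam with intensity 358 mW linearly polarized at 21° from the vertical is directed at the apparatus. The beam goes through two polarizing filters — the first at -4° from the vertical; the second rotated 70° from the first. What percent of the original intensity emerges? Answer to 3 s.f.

≈ 9.61%

By Malus's law, I₁ = 358 mW · cos²(25°) = 294.1 mW.
I₂ = I₁ · cos²(70°) = 294.1 · 0.117 = 34.4 mW.
That is 9.608% of the incident intensity.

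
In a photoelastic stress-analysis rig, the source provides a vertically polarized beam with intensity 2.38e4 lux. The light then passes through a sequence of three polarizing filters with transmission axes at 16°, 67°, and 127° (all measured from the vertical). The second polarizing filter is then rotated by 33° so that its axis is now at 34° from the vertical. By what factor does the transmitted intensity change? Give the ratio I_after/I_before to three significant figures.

I_new/I_old ≈ 0.0250

Before rotation:
I₁ = I₀ cos²(16° − 0°) = I₀ cos²(16°) = 0.924 I₀.
I₂ = I₁ cos²(67° − 16°) = 0.924 I₀ · cos²(51°) = 0.366 I₀.
I₃ = I₂ cos²(127° − 67°) = 0.366 I₀ · cos²(60°) = 0.09149 I₀.
After rotation:
I₁ = I₀ cos²(16° − 0°) = I₀ cos²(16°) = 0.924 I₀.
I₂ = I₁ cos²(34° − 16°) = 0.924 I₀ · cos²(18°) = 0.8358 I₀.
Angle between axes 2 and 3: 87°. I₃ = 0.8358 I₀ · cos²(87°) = 0.002289 I₀.
Ratio = 0.002289 / 0.09149 = 0.02502.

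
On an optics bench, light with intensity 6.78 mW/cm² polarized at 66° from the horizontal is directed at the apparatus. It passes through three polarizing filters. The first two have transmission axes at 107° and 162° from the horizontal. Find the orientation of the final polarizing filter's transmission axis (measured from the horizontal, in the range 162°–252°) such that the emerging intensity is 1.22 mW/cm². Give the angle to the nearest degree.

θ ≈ 173°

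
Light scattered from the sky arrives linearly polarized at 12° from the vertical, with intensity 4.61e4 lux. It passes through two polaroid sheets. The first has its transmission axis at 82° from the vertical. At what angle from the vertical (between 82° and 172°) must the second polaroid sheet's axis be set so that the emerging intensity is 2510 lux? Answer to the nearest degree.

θ ≈ 129°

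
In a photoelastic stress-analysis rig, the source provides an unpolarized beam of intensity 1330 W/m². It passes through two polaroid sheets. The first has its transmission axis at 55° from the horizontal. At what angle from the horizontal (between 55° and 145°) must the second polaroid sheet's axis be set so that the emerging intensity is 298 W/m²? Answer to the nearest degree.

θ ≈ 103°

Unpolarized light through the first polarizer → I₁ = ½ I₀, now polarized at 55°.
Target fraction: 298 / 1330 W/m² = 0.2241 of I₀.
Need I₂/I₀ = 0.2241, so cos²(θ − 55°) = 0.2241 / 0.5 = 0.4481.
θ − 55° = arccos(√0.4481) = 48.0°, giving θ ≈ 55 + 48.0 = 103.0°.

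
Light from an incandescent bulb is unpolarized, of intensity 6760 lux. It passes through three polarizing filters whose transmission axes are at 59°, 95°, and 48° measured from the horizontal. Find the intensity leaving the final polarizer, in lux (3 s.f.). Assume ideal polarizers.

Unpolarized light through the first polarizer → I₁ = 6760 lux/2 = 3380 lux, polarized at 59°.
I₂ = I₁ · cos²(36°) = 3380 · 0.6545 = 2212 lux.
I₃ = I₂ · cos²(47°) = 2212 · 0.4651 = 1029 lux.

I ≈ 1030 lux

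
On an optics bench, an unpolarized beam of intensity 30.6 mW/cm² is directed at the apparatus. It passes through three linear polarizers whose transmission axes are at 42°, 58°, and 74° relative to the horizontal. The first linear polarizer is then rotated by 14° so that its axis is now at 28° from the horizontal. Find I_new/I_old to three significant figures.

Before rotation:
Unpolarized light through the first polarizer → I₁ = ½ I₀, now polarized at 42°.
I₂ = I₁ cos²(58° − 42°) = 0.5 I₀ · cos²(16°) = 0.462 I₀.
I₃ = I₂ cos²(74° − 58°) = 0.462 I₀ · cos²(16°) = 0.4269 I₀.
After rotation:
Unpolarized light through the first polarizer → I₁ = ½ I₀, now polarized at 28°.
I₂ = I₁ cos²(58° − 28°) = 0.5 I₀ · cos²(30°) = 0.375 I₀.
I₃ = I₂ cos²(74° − 58°) = 0.375 I₀ · cos²(16°) = 0.3465 I₀.
Ratio = 0.3465 / 0.4269 = 0.8117.

I_new/I_old ≈ 0.812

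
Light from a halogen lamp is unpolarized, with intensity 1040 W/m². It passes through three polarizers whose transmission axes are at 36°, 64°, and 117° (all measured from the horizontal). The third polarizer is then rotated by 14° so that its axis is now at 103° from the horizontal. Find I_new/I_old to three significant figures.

Before rotation:
Unpolarized light through the first polarizer → I₁ = ½ I₀, now polarized at 36°.
I₂ = I₁ cos²(64° − 36°) = 0.5 I₀ · cos²(28°) = 0.3898 I₀.
I₃ = I₂ cos²(117° − 64°) = 0.3898 I₀ · cos²(53°) = 0.1412 I₀.
After rotation:
Unpolarized light through the first polarizer → I₁ = ½ I₀, now polarized at 36°.
I₂ = I₁ cos²(64° − 36°) = 0.5 I₀ · cos²(28°) = 0.3898 I₀.
I₃ = I₂ cos²(103° − 64°) = 0.3898 I₀ · cos²(39°) = 0.2354 I₀.
Ratio = 0.2354 / 0.1412 = 1.668.

I_new/I_old ≈ 1.67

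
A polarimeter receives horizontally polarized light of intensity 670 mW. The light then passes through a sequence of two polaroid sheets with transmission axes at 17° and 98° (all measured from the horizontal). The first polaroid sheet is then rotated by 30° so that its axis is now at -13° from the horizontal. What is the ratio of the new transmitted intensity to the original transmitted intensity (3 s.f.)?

Before rotation:
By Malus's law, I₁ = I₀ cos²(17° − 0°) = I₀ cos²(17°) = 0.9145 I₀.
I₂ = I₁ cos²(98° − 17°) = 0.9145 I₀ · cos²(81°) = 0.02238 I₀.
After rotation:
I₁ = I₀ cos²(-13° − 0°) = I₀ cos²(13°) = 0.9494 I₀.
Angle between axes 1 and 2: 69°. I₂ = 0.9494 I₀ · cos²(69°) = 0.1219 I₀.
Ratio = 0.1219 / 0.02238 = 5.448.

I_new/I_old ≈ 5.45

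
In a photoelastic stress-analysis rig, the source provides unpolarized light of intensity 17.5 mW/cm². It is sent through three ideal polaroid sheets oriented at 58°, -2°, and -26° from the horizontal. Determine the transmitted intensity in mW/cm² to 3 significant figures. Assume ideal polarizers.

I ≈ 1.83 mW/cm²

Unpolarized light through the first polarizer → I₁ = 17.5 mW/cm²/2 = 8.75 mW/cm², polarized at 58°.
I₂ = I₁ · cos²(60°) = 8.75 · 0.25 = 2.188 mW/cm².
I₃ = I₂ · cos²(24°) = 2.188 · 0.8346 = 1.826 mW/cm².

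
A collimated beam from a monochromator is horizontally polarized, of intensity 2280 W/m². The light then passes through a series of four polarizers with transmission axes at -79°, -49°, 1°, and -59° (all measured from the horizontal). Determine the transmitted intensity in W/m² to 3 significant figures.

By Malus's law, I₁ = 2280 W/m² · cos²(79°) = 83.01 W/m².
I₂ = I₁ · cos²(30°) = 83.01 · 0.75 = 62.26 W/m².
I₃ = I₂ · cos²(50°) = 62.26 · 0.4132 = 25.72 W/m².
I₄ = I₃ · cos²(60°) = 25.72 · 0.25 = 6.431 W/m².

I ≈ 6.43 W/m²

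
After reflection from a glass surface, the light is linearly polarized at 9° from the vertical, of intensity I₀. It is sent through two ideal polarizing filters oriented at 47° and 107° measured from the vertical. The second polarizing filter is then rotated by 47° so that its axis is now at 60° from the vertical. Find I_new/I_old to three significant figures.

Before rotation:
I₁ = I₀ cos²(47° − 9°) = I₀ cos²(38°) = 0.621 I₀.
I₂ = I₁ cos²(107° − 47°) = 0.621 I₀ · cos²(60°) = 0.1552 I₀.
After rotation:
I₁ = I₀ cos²(47° − 9°) = I₀ cos²(38°) = 0.621 I₀.
I₂ = I₁ cos²(60° − 47°) = 0.621 I₀ · cos²(13°) = 0.5895 I₀.
Ratio = 0.5895 / 0.1552 = 3.798.

I_new/I_old ≈ 3.80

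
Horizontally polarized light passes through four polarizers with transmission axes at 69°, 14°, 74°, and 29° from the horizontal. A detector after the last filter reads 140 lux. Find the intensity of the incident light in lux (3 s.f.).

By Malus's law, I₁ = I₀ cos²(69° − 0°) = I₀ cos²(69°) = 0.1284 I₀.
I₂ = I₁ cos²(14° − 69°) = 0.1284 I₀ · cos²(55°) = 0.04225 I₀.
I₃ = I₂ cos²(74° − 14°) = 0.04225 I₀ · cos²(60°) = 0.01056 I₀.
I₄ = I₃ cos²(29° − 74°) = 0.01056 I₀ · cos²(45°) = 0.005281 I₀.
So 140 lux = 0.005281 I₀, giving I₀ = 140/0.005281 = 2.651e+04 lux.

I₀ ≈ 2.65e4 lux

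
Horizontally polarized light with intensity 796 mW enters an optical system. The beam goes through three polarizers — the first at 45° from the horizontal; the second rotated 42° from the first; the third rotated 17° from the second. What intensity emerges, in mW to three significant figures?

I ≈ 201 mW

I₁ = 796 mW · cos²(45°) = 398 mW.
I₂ = I₁ · cos²(42°) = 398 · 0.5523 = 219.8 mW.
I₃ = I₂ · cos²(17°) = 219.8 · 0.9145 = 201 mW.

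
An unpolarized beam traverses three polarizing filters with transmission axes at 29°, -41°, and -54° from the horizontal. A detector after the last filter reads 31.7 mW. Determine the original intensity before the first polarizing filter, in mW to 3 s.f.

I₀ ≈ 571 mW

Unpolarized light through the first polarizer → I₁ = ½ I₀, now polarized at 29°.
I₂ = I₁ cos²(-41° − 29°) = 0.5 I₀ · cos²(70°) = 0.05849 I₀.
I₃ = I₂ cos²(-54° + 41°) = 0.05849 I₀ · cos²(13°) = 0.05553 I₀.
So 31.7 mW = 0.05553 I₀, giving I₀ = 31.7/0.05553 = 570.9 mW.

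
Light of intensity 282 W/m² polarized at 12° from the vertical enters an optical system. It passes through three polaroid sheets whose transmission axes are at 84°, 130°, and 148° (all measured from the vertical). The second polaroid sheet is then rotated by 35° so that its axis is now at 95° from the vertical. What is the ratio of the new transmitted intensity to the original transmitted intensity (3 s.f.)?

I_new/I_old ≈ 0.800

Before rotation:
I₁ = I₀ cos²(84° − 12°) = I₀ cos²(72°) = 0.09549 I₀.
I₂ = I₁ cos²(130° − 84°) = 0.09549 I₀ · cos²(46°) = 0.04608 I₀.
I₃ = I₂ cos²(148° − 130°) = 0.04608 I₀ · cos²(18°) = 0.04168 I₀.
After rotation:
I₁ = I₀ cos²(84° − 12°) = I₀ cos²(72°) = 0.09549 I₀.
I₂ = I₁ cos²(95° − 84°) = 0.09549 I₀ · cos²(11°) = 0.09201 I₀.
I₃ = I₂ cos²(148° − 95°) = 0.09201 I₀ · cos²(53°) = 0.03333 I₀.
Ratio = 0.03333 / 0.04168 = 0.7996.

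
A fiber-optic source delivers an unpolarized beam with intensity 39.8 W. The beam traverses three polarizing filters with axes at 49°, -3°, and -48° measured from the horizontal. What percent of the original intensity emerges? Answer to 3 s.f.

≈ 9.48%

Unpolarized light through the first polarizer → I₁ = 39.8 W/2 = 19.9 W, polarized at 49°.
I₂ = I₁ · cos²(52°) = 19.9 · 0.379 = 7.543 W.
I₃ = I₂ · cos²(45°) = 7.543 · 0.5 = 3.771 W.
That is 9.476% of the incident intensity.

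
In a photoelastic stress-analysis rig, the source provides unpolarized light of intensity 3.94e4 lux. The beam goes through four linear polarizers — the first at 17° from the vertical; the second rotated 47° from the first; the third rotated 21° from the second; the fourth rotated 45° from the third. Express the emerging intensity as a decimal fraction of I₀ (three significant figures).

Unpolarized light through the first polarizer → I₁ = 3.94e4 lux/2 = 1.97e+04 lux, polarized at 17°.
I₂ = I₁ · cos²(47°) = 1.97e+04 · 0.4651 = 9163 lux.
I₃ = I₂ · cos²(21°) = 9163 · 0.8716 = 7986 lux.
I₄ = I₃ · cos²(45°) = 7986 · 0.5 = 3993 lux.
Transmitted fraction = 0.1013.

I/I₀ ≈ 0.101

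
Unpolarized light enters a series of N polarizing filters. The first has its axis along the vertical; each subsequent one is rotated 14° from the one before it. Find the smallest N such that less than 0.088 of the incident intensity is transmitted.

First polarizer halves the unpolarized light: factor 1/2.
Each further stage multiplies by cos²(14°) = 0.9415.
After N polarizers: T = 0.5·0.9415^(N−1). Require T < 0.088 ⇒ N−1 > ln(0.088/0.5)/ln(0.9415) = 28.81, so N−1 ≥ 29 and N = 30.
Check: N=30 gives T = 0.08698 < 0.088; N=29 gives T = 0.09238.

N = 30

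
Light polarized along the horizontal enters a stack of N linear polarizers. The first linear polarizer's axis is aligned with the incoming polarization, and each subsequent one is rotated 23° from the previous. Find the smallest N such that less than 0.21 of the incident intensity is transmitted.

First polarizer is aligned with the polarization: full transmission.
Each further stage multiplies by cos²(23°) = 0.8473.
After N polarizers: T = 0.8473^(N−1). Require T < 0.21 ⇒ N−1 > ln(0.21)/ln(0.8473) = 9.42, so N−1 ≥ 10 and N = 11.
Check: N=11 gives T = 0.1908 < 0.21; N=10 gives T = 0.2251.

N = 11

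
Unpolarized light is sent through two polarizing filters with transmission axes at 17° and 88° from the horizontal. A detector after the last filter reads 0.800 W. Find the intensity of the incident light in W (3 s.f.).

Unpolarized light through the first polarizer → I₁ = ½ I₀, now polarized at 17°.
I₂ = I₁ cos²(88° − 17°) = 0.5 I₀ · cos²(71°) = 0.053 I₀.
So 0.800 W = 0.053 I₀, giving I₀ = 0.800/0.053 = 15.1 W.

I₀ ≈ 15.1 W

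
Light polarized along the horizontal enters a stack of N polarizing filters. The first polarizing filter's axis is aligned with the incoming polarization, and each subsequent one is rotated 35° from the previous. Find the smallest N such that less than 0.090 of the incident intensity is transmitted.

First polarizer is aligned with the polarization: full transmission.
Each further stage multiplies by cos²(35°) = 0.671.
After N polarizers: T = 0.671^(N−1). Require T < 0.090 ⇒ N−1 > ln(0.090)/ln(0.671) = 6.04, so N−1 ≥ 7 and N = 8.
Check: N=8 gives T = 0.06125 < 0.090; N=7 gives T = 0.09128.

N = 8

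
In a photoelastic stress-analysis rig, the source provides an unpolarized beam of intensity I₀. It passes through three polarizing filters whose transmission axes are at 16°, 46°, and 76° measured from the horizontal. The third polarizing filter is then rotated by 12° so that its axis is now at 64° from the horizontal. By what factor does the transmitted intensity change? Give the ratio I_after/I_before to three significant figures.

I_new/I_old ≈ 1.21

Before rotation:
Unpolarized light through the first polarizer → I₁ = ½ I₀, now polarized at 16°.
I₂ = I₁ cos²(46° − 16°) = 0.5 I₀ · cos²(30°) = 0.375 I₀.
I₃ = I₂ cos²(76° − 46°) = 0.375 I₀ · cos²(30°) = 0.2813 I₀.
After rotation:
Unpolarized light through the first polarizer → I₁ = ½ I₀, now polarized at 16°.
I₂ = I₁ cos²(46° − 16°) = 0.5 I₀ · cos²(30°) = 0.375 I₀.
I₃ = I₂ cos²(64° − 46°) = 0.375 I₀ · cos²(18°) = 0.3392 I₀.
Ratio = 0.3392 / 0.2813 = 1.206.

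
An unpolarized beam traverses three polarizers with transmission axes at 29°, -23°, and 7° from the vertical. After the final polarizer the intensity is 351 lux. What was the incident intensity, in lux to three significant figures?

I₀ ≈ 2470 lux

Unpolarized light through the first polarizer → I₁ = ½ I₀, now polarized at 29°.
I₂ = I₁ cos²(-23° − 29°) = 0.5 I₀ · cos²(52°) = 0.1895 I₀.
I₃ = I₂ cos²(7° + 23°) = 0.1895 I₀ · cos²(30°) = 0.1421 I₀.
So 351 lux = 0.1421 I₀, giving I₀ = 351/0.1421 = 2469 lux.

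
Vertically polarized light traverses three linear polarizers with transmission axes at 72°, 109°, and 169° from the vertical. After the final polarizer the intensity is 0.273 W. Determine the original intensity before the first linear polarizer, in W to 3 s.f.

I₀ ≈ 17.9 W

By Malus's law, I₁ = I₀ cos²(72° − 0°) = I₀ cos²(72°) = 0.09549 I₀.
I₂ = I₁ cos²(109° − 72°) = 0.09549 I₀ · cos²(37°) = 0.06091 I₀.
I₃ = I₂ cos²(169° − 109°) = 0.06091 I₀ · cos²(60°) = 0.01523 I₀.
So 0.273 W = 0.01523 I₀, giving I₀ = 0.273/0.01523 = 17.93 W.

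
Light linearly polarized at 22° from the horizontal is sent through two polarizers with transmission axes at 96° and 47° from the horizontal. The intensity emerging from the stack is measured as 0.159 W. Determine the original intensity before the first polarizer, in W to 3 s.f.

I₁ = I₀ cos²(96° − 22°) = I₀ cos²(74°) = 0.07598 I₀.
I₂ = I₁ cos²(47° − 96°) = 0.07598 I₀ · cos²(49°) = 0.0327 I₀.
So 0.159 W = 0.0327 I₀, giving I₀ = 0.159/0.0327 = 4.862 W.

I₀ ≈ 4.86 W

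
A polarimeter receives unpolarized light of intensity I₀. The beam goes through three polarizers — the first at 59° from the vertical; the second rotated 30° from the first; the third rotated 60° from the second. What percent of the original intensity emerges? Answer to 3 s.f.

Unpolarized light through the first polarizer → I₁ = ½ I₀, now polarized at 59°.
I₂ = I₁ cos²(30°) = 0.5 · 0.75 I₀ = 0.375 I₀.
I₃ = I₂ cos²(60°) = 0.375 · 0.25 I₀ = 0.09375 I₀.
That is 9.375% of the incident intensity.

≈ 9.38%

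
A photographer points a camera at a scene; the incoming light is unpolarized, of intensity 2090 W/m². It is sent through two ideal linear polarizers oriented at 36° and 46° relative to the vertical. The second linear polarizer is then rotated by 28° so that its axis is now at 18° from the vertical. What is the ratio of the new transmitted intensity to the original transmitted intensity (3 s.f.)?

I_new/I_old ≈ 0.933

Before rotation:
Unpolarized light through the first polarizer → I₁ = ½ I₀, now polarized at 36°.
I₂ = I₁ cos²(46° − 36°) = 0.5 I₀ · cos²(10°) = 0.4849 I₀.
After rotation:
Unpolarized light through the first polarizer → I₁ = ½ I₀, now polarized at 36°.
I₂ = I₁ cos²(18° − 36°) = 0.5 I₀ · cos²(18°) = 0.4523 I₀.
Ratio = 0.4523 / 0.4849 = 0.9326.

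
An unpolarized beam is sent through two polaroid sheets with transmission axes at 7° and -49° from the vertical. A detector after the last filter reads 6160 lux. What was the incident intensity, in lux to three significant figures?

I₀ ≈ 3.94e4 lux

Unpolarized light through the first polarizer → I₁ = ½ I₀, now polarized at 7°.
I₂ = I₁ cos²(-49° − 7°) = 0.5 I₀ · cos²(56°) = 0.1563 I₀.
So 6160 lux = 0.1563 I₀, giving I₀ = 6160/0.1563 = 3.94e+04 lux.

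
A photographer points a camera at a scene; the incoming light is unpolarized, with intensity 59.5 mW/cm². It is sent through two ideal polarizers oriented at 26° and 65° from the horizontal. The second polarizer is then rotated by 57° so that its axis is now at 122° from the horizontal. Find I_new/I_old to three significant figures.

I_new/I_old ≈ 0.0181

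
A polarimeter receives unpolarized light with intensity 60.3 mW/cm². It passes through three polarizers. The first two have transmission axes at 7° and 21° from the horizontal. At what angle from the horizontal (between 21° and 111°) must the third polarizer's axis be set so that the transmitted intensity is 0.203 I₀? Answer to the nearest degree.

θ ≈ 70°

Unpolarized light through the first polarizer → I₁ = ½ I₀, now polarized at 7°.
I₂ = I₁ cos²(21° − 7°) = 0.5 I₀ · cos²(14°) = 0.4707 I₀.
Need I₃/I₀ = 0.203, so cos²(θ − 21°) = 0.203 / 0.4707 = 0.4312.
θ − 21° = arccos(√0.4312) = 49.0°, giving θ ≈ 21 + 49.0 = 70.0°.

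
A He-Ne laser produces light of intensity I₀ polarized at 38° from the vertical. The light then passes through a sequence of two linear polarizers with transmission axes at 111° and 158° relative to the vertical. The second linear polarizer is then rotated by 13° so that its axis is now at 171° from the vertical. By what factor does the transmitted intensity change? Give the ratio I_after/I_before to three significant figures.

Before rotation:
I₁ = I₀ cos²(111° − 38°) = I₀ cos²(73°) = 0.08548 I₀.
I₂ = I₁ cos²(158° − 111°) = 0.08548 I₀ · cos²(47°) = 0.03976 I₀.
After rotation:
I₁ = I₀ cos²(111° − 38°) = I₀ cos²(73°) = 0.08548 I₀.
I₂ = I₁ cos²(171° − 111°) = 0.08548 I₀ · cos²(60°) = 0.02137 I₀.
Ratio = 0.02137 / 0.03976 = 0.5375.

I_new/I_old ≈ 0.537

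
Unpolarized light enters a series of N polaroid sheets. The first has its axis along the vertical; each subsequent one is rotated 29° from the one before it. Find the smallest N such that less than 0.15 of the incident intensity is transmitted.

N = 6

First polarizer halves the unpolarized light: factor 1/2.
Each further stage multiplies by cos²(29°) = 0.765.
After N polarizers: T = 0.5·0.765^(N−1). Require T < 0.15 ⇒ N−1 > ln(0.15/0.5)/ln(0.765) = 4.49, so N−1 ≥ 5 and N = 6.
Check: N=6 gives T = 0.131 < 0.15; N=5 gives T = 0.1712.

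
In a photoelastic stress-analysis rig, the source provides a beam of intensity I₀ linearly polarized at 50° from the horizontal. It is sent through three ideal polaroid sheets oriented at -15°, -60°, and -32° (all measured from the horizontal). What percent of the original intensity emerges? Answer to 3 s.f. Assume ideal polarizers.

I₁ = I₀ cos²(-15° − 50°) = I₀ cos²(65°) = 0.1786 I₀.
I₂ = I₁ cos²(-60° + 15°) = 0.1786 I₀ · cos²(45°) = 0.0893 I₀.
I₃ = I₂ cos²(-32° + 60°) = 0.0893 I₀ · cos²(28°) = 0.06962 I₀.
That is 6.962% of the incident intensity.

≈ 6.96%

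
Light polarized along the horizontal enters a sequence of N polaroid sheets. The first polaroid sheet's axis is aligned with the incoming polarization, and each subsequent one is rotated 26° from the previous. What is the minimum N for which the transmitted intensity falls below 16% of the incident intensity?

N = 10

First polarizer is aligned with the polarization: full transmission.
Each further stage multiplies by cos²(26°) = 0.8078.
After N polarizers: T = 0.8078^(N−1). Require T < 0.16 ⇒ N−1 > ln(0.16)/ln(0.8078) = 8.59, so N−1 ≥ 9 and N = 10.
Check: N=10 gives T = 0.1465 < 0.16; N=9 gives T = 0.1814.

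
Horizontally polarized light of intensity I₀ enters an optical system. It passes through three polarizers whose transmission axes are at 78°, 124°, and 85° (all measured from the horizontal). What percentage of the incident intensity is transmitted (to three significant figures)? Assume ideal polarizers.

I₁ = I₀ cos²(78° − 0°) = I₀ cos²(78°) = 0.04323 I₀.
I₂ = I₁ cos²(124° − 78°) = 0.04323 I₀ · cos²(46°) = 0.02086 I₀.
I₃ = I₂ cos²(85° − 124°) = 0.02086 I₀ · cos²(39°) = 0.0126 I₀.
That is 1.26% of the incident intensity.

≈ 1.26%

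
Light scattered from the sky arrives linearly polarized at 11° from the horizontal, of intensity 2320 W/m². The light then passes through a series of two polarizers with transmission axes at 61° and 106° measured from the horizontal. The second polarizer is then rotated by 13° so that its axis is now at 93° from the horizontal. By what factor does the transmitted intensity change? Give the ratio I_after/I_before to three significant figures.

I_new/I_old ≈ 1.44

Before rotation:
By Malus's law, I₁ = I₀ cos²(61° − 11°) = I₀ cos²(50°) = 0.4132 I₀.
I₂ = I₁ cos²(106° − 61°) = 0.4132 I₀ · cos²(45°) = 0.2066 I₀.
After rotation:
I₁ = I₀ cos²(61° − 11°) = I₀ cos²(50°) = 0.4132 I₀.
I₂ = I₁ cos²(93° − 61°) = 0.4132 I₀ · cos²(32°) = 0.2972 I₀.
Ratio = 0.2972 / 0.2066 = 1.438.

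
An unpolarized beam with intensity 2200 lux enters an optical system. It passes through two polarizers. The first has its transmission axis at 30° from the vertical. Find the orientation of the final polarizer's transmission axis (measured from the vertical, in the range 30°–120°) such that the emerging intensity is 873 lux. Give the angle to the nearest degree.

θ ≈ 57°

Unpolarized light through the first polarizer → I₁ = ½ I₀, now polarized at 30°.
Target fraction: 873 / 2200 lux = 0.3968 of I₀.
Need I₂/I₀ = 0.3968, so cos²(θ − 30°) = 0.3968 / 0.5 = 0.7936.
θ − 30° = arccos(√0.7936) = 27.0°, giving θ ≈ 30 + 27.0 = 57.0°.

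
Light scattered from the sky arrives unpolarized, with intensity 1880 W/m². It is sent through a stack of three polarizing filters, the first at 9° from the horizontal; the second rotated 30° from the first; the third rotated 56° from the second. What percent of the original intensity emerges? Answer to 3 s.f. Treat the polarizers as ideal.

Unpolarized light through the first polarizer → I₁ = 1880 W/m²/2 = 940 W/m², polarized at 9°.
I₂ = I₁ · cos²(30°) = 940 · 0.75 = 705 W/m².
I₃ = I₂ · cos²(56°) = 705 · 0.3127 = 220.5 W/m².
That is 11.73% of the incident intensity.

≈ 11.7%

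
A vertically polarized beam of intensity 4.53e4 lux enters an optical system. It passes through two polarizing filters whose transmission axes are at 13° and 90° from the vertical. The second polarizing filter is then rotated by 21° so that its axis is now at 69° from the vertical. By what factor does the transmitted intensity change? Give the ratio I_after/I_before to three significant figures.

I_new/I_old ≈ 6.18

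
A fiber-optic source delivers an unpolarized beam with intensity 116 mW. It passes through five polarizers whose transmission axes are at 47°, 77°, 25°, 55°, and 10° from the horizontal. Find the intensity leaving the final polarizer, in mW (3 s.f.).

I ≈ 6.18 mW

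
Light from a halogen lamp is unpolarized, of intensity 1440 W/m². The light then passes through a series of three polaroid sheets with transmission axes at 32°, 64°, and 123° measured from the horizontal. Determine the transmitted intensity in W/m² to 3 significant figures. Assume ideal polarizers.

Unpolarized light through the first polarizer → I₁ = 1440 W/m²/2 = 720 W/m², polarized at 32°.
I₂ = I₁ · cos²(32°) = 720 · 0.7192 = 517.8 W/m².
I₃ = I₂ · cos²(59°) = 517.8 · 0.2653 = 137.4 W/m².

I ≈ 137 W/m²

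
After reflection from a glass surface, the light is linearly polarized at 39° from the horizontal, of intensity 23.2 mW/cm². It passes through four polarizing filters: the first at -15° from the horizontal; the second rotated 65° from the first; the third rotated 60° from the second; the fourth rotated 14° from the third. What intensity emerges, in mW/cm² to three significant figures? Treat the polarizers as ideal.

I₁ = 23.2 mW/cm² · cos²(54°) = 8.015 mW/cm².
I₂ = I₁ · cos²(65°) = 8.015 · 0.1786 = 1.432 mW/cm².
I₃ = I₂ · cos²(60°) = 1.432 · 0.25 = 0.3579 mW/cm².
I₄ = I₃ · cos²(14°) = 0.3579 · 0.9415 = 0.337 mW/cm².

I ≈ 0.337 mW/cm²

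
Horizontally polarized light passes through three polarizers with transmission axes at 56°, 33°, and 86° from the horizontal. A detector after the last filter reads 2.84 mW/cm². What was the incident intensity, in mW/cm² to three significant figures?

I₀ ≈ 29.6 mW/cm²

By Malus's law, I₁ = I₀ cos²(56° − 0°) = I₀ cos²(56°) = 0.3127 I₀.
I₂ = I₁ cos²(33° − 56°) = 0.3127 I₀ · cos²(23°) = 0.265 I₀.
I₃ = I₂ cos²(86° − 33°) = 0.265 I₀ · cos²(53°) = 0.09596 I₀.
So 2.84 mW/cm² = 0.09596 I₀, giving I₀ = 2.84/0.09596 = 29.59 mW/cm².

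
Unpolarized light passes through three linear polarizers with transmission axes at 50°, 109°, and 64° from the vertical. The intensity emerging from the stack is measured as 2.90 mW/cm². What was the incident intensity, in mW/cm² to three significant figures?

I₀ ≈ 43.7 mW/cm²

Unpolarized light through the first polarizer → I₁ = ½ I₀, now polarized at 50°.
I₂ = I₁ cos²(109° − 50°) = 0.5 I₀ · cos²(59°) = 0.1326 I₀.
I₃ = I₂ cos²(64° − 109°) = 0.1326 I₀ · cos²(45°) = 0.06632 I₀.
So 2.90 mW/cm² = 0.06632 I₀, giving I₀ = 2.90/0.06632 = 43.73 mW/cm².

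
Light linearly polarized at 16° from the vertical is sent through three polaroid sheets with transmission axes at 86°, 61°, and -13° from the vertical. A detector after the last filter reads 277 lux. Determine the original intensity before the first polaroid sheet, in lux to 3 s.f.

By Malus's law, I₁ = I₀ cos²(86° − 16°) = I₀ cos²(70°) = 0.117 I₀.
I₂ = I₁ cos²(61° − 86°) = 0.117 I₀ · cos²(25°) = 0.09608 I₀.
I₃ = I₂ cos²(-13° − 61°) = 0.09608 I₀ · cos²(74°) = 0.0073 I₀.
So 277 lux = 0.0073 I₀, giving I₀ = 277/0.0073 = 3.794e+04 lux.

I₀ ≈ 3.79e4 lux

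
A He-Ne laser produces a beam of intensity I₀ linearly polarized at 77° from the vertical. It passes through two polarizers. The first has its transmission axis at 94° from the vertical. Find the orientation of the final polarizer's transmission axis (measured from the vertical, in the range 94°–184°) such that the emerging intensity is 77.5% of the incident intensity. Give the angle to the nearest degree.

By Malus's law, I₁ = I₀ cos²(94° − 77°) = I₀ cos²(17°) = 0.9145 I₀.
Need I₂/I₀ = 0.775, so cos²(θ − 94°) = 0.775 / 0.9145 = 0.8474.
θ − 94° = arccos(√0.8474) = 23.0°, giving θ ≈ 94 + 23.0 = 117.0°.

θ ≈ 117°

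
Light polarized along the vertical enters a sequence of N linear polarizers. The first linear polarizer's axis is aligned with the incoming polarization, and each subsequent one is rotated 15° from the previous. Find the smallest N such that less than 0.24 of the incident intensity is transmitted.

First polarizer is aligned with the polarization: full transmission.
Each further stage multiplies by cos²(15°) = 0.933.
After N polarizers: T = 0.933^(N−1). Require T < 0.24 ⇒ N−1 > ln(0.24)/ln(0.933) = 20.58, so N−1 ≥ 21 and N = 22.
Check: N=22 gives T = 0.2332 < 0.24; N=21 gives T = 0.2499.

N = 22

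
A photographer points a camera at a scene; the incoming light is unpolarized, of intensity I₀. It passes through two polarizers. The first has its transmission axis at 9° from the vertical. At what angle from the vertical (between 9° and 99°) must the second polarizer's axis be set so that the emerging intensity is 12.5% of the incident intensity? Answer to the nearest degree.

θ ≈ 69°

Unpolarized light through the first polarizer → I₁ = ½ I₀, now polarized at 9°.
Need I₂/I₀ = 0.125, so cos²(θ − 9°) = 0.125 / 0.5 = 0.25.
θ − 9° = arccos(√0.25) = 60.0°, giving θ ≈ 9 + 60.0 = 69.0°.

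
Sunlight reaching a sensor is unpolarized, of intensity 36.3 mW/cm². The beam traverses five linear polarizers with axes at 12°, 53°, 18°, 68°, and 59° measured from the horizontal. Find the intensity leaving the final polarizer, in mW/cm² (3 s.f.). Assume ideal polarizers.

I ≈ 2.80 mW/cm²

Unpolarized light through the first polarizer → I₁ = 36.3 mW/cm²/2 = 18.15 mW/cm², polarized at 12°.
I₂ = I₁ · cos²(41°) = 18.15 · 0.5696 = 10.34 mW/cm².
I₃ = I₂ · cos²(35°) = 10.34 · 0.671 = 6.937 mW/cm².
I₄ = I₃ · cos²(50°) = 6.937 · 0.4132 = 2.866 mW/cm².
I₅ = I₄ · cos²(9°) = 2.866 · 0.9755 = 2.796 mW/cm².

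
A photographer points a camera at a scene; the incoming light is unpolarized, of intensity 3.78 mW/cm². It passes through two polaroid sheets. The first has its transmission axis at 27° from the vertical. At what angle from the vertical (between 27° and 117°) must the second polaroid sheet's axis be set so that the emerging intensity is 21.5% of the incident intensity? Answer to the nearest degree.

Unpolarized light through the first polarizer → I₁ = ½ I₀, now polarized at 27°.
Need I₂/I₀ = 0.215, so cos²(θ − 27°) = 0.215 / 0.5 = 0.43.
θ − 27° = arccos(√0.43) = 49.0°, giving θ ≈ 27 + 49.0 = 76.0°.

θ ≈ 76°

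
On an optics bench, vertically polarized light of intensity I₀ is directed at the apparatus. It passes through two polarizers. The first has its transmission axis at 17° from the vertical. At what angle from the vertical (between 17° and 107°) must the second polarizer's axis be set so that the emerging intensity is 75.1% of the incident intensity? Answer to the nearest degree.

I₁ = I₀ cos²(17° − 0°) = I₀ cos²(17°) = 0.9145 I₀.
Need I₂/I₀ = 0.751, so cos²(θ − 17°) = 0.751 / 0.9145 = 0.8212.
θ − 17° = arccos(√0.8212) = 25.0°, giving θ ≈ 17 + 25.0 = 42.0°.

θ ≈ 42°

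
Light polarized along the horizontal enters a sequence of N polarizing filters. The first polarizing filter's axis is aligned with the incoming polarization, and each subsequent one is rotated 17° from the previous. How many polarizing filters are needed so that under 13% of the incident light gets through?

N = 24

First polarizer is aligned with the polarization: full transmission.
Each further stage multiplies by cos²(17°) = 0.9145.
After N polarizers: T = 0.9145^(N−1). Require T < 0.13 ⇒ N−1 > ln(0.13)/ln(0.9145) = 22.83, so N−1 ≥ 23 and N = 24.
Check: N=24 gives T = 0.1281 < 0.13; N=23 gives T = 0.14.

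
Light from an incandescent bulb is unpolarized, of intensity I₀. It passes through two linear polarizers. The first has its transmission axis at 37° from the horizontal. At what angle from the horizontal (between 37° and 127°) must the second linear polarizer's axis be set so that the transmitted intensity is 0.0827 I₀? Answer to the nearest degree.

Unpolarized light through the first polarizer → I₁ = ½ I₀, now polarized at 37°.
Need I₂/I₀ = 0.0827, so cos²(θ − 37°) = 0.0827 / 0.5 = 0.1654.
θ − 37° = arccos(√0.1654) = 66.0°, giving θ ≈ 37 + 66.0 = 103.0°.

θ ≈ 103°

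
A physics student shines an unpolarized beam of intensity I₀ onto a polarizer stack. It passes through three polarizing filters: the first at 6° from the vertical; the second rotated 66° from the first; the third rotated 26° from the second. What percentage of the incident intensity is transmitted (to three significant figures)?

Unpolarized light through the first polarizer → I₁ = ½ I₀, now polarized at 6°.
I₂ = I₁ cos²(66°) = 0.5 · 0.1654 I₀ = 0.08272 I₀.
I₃ = I₂ cos²(26°) = 0.08272 · 0.8078 I₀ = 0.06682 I₀.
That is 6.682% of the incident intensity.

≈ 6.68%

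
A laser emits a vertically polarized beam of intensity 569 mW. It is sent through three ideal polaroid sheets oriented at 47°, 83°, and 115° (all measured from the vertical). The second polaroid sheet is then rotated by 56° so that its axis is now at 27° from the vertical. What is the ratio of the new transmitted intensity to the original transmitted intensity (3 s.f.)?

Before rotation:
I₁ = I₀ cos²(47° − 0°) = I₀ cos²(47°) = 0.4651 I₀.
I₂ = I₁ cos²(83° − 47°) = 0.4651 I₀ · cos²(36°) = 0.3044 I₀.
I₃ = I₂ cos²(115° − 83°) = 0.3044 I₀ · cos²(32°) = 0.2189 I₀.
After rotation:
I₁ = I₀ cos²(47° − 0°) = I₀ cos²(47°) = 0.4651 I₀.
I₂ = I₁ cos²(27° − 47°) = 0.4651 I₀ · cos²(20°) = 0.4107 I₀.
I₃ = I₂ cos²(115° − 27°) = 0.4107 I₀ · cos²(88°) = 0.0005002 I₀.
Ratio = 0.0005002 / 0.2189 = 0.002285.

I_new/I_old ≈ 0.00228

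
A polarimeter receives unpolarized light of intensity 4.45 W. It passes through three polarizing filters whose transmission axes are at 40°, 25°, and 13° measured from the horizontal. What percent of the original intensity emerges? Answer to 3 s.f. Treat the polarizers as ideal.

Unpolarized light through the first polarizer → I₁ = 4.45 W/2 = 2.225 W, polarized at 40°.
I₂ = I₁ · cos²(15°) = 2.225 · 0.933 = 2.076 W.
I₃ = I₂ · cos²(12°) = 2.076 · 0.9568 = 1.986 W.
That is 44.63% of the incident intensity.

≈ 44.6%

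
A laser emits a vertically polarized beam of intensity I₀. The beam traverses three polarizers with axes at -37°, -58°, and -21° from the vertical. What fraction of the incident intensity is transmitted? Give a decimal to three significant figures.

By Malus's law, I₁ = I₀ cos²(-37° − 0°) = I₀ cos²(37°) = 0.6378 I₀.
I₂ = I₁ cos²(-58° + 37°) = 0.6378 I₀ · cos²(21°) = 0.5559 I₀.
I₃ = I₂ cos²(-21° + 58°) = 0.5559 I₀ · cos²(37°) = 0.3546 I₀.
Transmitted fraction = 0.3546.

≈ 0.355 I₀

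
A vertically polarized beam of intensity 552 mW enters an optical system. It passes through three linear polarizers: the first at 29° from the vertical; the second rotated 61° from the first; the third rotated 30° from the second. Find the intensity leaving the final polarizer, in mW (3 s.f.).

I ≈ 74.4 mW

I₁ = 552 mW · cos²(29°) = 422.3 mW.
I₂ = I₁ · cos²(61°) = 422.3 · 0.235 = 99.25 mW.
I₃ = I₂ · cos²(30°) = 99.25 · 0.75 = 74.44 mW.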